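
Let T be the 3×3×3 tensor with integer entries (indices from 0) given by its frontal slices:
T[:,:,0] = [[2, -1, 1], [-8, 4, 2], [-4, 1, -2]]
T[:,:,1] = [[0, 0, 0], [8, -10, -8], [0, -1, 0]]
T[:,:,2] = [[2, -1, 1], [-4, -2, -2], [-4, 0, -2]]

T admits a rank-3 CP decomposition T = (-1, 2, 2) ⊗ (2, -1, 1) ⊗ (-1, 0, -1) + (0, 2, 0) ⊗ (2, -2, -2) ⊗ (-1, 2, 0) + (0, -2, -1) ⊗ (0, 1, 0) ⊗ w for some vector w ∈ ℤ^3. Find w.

w = (1, 1, 2)

Subtract the known terms from T to get the rank-1 residual R = (0, -2, -1) ⊗ (0, 1, 0) ⊗ w, so R[i,j,k] = a[i]·b[j]·w[k]. Pick indices with nonzero a[1]·b[1] = (-2)·(1) = -2. Only the fibre through (1,1,·) is needed: R[1,1,:] = T[1,1,:] − Σₗ aₗ[1]bₗ[1]cₗ = [4, -10, -2] − (2)·(-1)·(-1, 0, -1) − (2)·(-2)·(-1, 2, 0) = [-2, -2, -4]. Then w[k] = R[1,1,k] / -2 for each k, giving w = [-2, -2, -4] / -2 = (1, 1, 2).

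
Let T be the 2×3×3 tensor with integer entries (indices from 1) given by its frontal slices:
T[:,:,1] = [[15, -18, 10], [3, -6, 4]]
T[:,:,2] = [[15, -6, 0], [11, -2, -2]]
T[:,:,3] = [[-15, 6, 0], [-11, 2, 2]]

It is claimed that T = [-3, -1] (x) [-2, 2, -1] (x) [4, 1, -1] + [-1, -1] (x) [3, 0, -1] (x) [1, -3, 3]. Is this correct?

Reconstruct entry (1,1,1) from the claimed factors: Σₗ aₗ[1]bₗ[1]cₗ[1] = (-3)·(-2)·(4) + (-1)·(3)·(1) = 21, but T[1,1,1] = 15. The claim is false.

No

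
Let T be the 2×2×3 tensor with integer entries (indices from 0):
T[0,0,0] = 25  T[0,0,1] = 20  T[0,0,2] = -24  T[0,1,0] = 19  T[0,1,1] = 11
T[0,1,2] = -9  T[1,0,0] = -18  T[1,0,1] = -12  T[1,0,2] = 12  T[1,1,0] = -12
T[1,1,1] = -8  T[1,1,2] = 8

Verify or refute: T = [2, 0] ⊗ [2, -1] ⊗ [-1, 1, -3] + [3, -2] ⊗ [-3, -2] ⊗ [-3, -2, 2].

Reconstruct entry (0,0,0) from the claimed factors: Σₗ aₗ[0]bₗ[0]cₗ[0] = (2)·(2)·(-1) + (3)·(-3)·(-3) = 23, but T[0,0,0] = 25. The claim is false.

No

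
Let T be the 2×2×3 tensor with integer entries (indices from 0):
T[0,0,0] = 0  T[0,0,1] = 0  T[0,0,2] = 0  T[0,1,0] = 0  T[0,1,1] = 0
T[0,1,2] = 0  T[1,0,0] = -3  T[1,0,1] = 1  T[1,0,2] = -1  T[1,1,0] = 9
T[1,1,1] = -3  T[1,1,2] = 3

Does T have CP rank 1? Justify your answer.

If T = a ⊗ b ⊗ c then every fibre of T is a multiple of the corresponding factor, so read the factors off the fibres through the nonzero entry T[1,0,0] = -3.
The mode-1 fibre T[:,0,0] = [0, -3] gives a = [0, 1] (primitive direction); the mode-2 fibre T[1,:,0] = [-3, 9] gives b = [1, -3]; then c[k] = T[1,0,k] / (a[1]·b[0]) = [-3, 1, -1] / 1 = [-3, 1, -1].
Expanding [0, 1] ⊗ [1, -3] ⊗ [-3, 1, -1] reproduces all 12 entries of T, so T = [0, 1] ⊗ [1, -3] ⊗ [-3, 1, -1] and rank(T) ≤ 1.
Equivalently every frontal slice T[:,:,k] is c[k] times the rank-1 matrix [0, 1] ⊗ [1, -3]. So T has rank 1 (it is nonzero).

Yes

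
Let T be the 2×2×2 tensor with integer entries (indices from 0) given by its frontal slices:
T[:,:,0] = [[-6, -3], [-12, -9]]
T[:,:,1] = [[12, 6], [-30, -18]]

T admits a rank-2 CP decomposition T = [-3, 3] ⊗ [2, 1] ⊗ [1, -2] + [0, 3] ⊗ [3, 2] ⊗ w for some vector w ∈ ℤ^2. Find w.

Subtract the known terms from T to get the rank-1 residual R = [0, 3] ⊗ [3, 2] ⊗ w, so R[i,j,k] = a[i]·b[j]·w[k]. Pick indices with nonzero a[1]·b[0] = (3)·(3) = 9. Only the fibre through (1,0,·) is needed: R[1,0,:] = T[1,0,:] − Σₗ aₗ[1]bₗ[0]cₗ = [-12, -30] − (3)·(2)·[1, -2] = [-18, -18]. Then w[k] = R[1,0,k] / 9 for each k, giving w = [-18, -18] / 9 = [-2, -2].

w = [-2, -2]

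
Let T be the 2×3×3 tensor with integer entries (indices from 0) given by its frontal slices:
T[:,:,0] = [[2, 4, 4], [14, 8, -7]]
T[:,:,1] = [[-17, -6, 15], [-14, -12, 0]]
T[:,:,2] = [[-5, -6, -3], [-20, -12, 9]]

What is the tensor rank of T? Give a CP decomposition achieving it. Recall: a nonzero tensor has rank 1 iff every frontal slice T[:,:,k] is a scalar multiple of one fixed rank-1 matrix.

Lower bound: the mode-3 unfolding of T (rows indexed by k, columns by (i,j) = (0,0), (0,1), (0,2), (1,0), (1,1), (1,2)) is [[2, 4, 4, 14, 8, -7], [-17, -6, 15, -14, -12, 0], [-5, -6, -3, -20, -12, 9]].
There the 2×2 minor on rows k ∈ {0, 1}, columns (i,j) ∈ {(0,0), (0,1)} is det [[2, 4], [-17, -6]] = 56 ≠ 0, so this unfolding has rank ≥ 2; CP rank is at least every unfolding rank, so rank(T) ≥ 2. (This is only a lower bound: in general the CP rank may exceed every unfolding rank, so we still need to exhibit 2 rank-1 terms summing to T.)
Upper bound — finding two terms. Write S_k = T[:,:,k] for the frontal slices: S₀ = [[2, 4, 4], [14, 8, -7]], S₁ = [[-17, -6, 15], [-14, -12, 0]], S₂ = [[-5, -6, -3], [-20, -12, 9]].
If T = a₁ ⊗ b₁ ⊗ c₁ + a₂ ⊗ b₂ ⊗ c₂ then each S_k = c₁[k]·a₁b₁ᵀ + c₂[k]·a₂b₂ᵀ. S₀ and S₁ are linearly independent, so a₁b₁ᵀ and a₂b₂ᵀ must span the same plane of matrices: they are the rank-1 matrices of the form x·S₀ + y·S₁.
The 2×2 minor of x·S₀ + y·S₁ on rows {0,1}, columns {0,1} is −40·x² − 20·xy + 120·y² = (-20)·(2·x − 3·y)(x + 2·y), vanishing at (x:y) = (3:2) and (2:-1).
M₁ = 3·S₀ + 2·S₁ = [[-28, 0, 42], [14, 0, -21]] = (-7)·[2, -1][2, 0, -3]ᵀ and M₂ = 2·S₀ − S₁ = [[21, 14, -7], [42, 28, -14]] = 7·[1, 2][3, 2, -1]ᵀ, so take a₁ = [2, -1], b₁ = [2, 0, -3], a₂ = [1, 2], b₂ = [3, 2, -1].
Each slice is an integer combination of E₁ = a₁b₁ᵀ and E₂ = a₂b₂ᵀ: S₀ = −E₁ + 2·E₂, S₁ = −2·E₁ − 3·E₂, S₂ = E₁ − 3·E₂; reading off coefficients, c₁ = [-1, -2, 1] and c₂ = [2, -3, -3].
Hence T = [2, -1] ⊗ [2, 0, -3] ⊗ [-1, -2, 1] + [1, 2] ⊗ [3, 2, -1] ⊗ [2, -3, -3], so rank(T) ≤ 2.
These bounds meet, so rank(T) = 2.
Check entry T[0,0,1] = -17: (2)·(2)·(-2) + (1)·(3)·(-3) = -17.

rank(T) = 2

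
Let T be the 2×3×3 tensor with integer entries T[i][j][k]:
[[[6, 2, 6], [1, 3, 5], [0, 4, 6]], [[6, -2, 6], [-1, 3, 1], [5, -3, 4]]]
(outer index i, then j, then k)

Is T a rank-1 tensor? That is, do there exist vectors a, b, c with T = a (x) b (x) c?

The mode-3 unfolding of T (rows indexed by k, columns by (i,j) = (0,0), (0,1), (0,2), (1,0), (1,1), (1,2)) is [[6, 1, 0, 6, -1, 5], [2, 3, 4, -2, 3, -3], [6, 5, 6, 6, 1, 4]].
There the 3×3 minor on rows k ∈ {0, 1, 2}, columns (i,j) ∈ {(0,0), (0,1), (1,0)} is det [[6, 1, 6], [2, 3, -2], [6, 5, 6]] = 96 ≠ 0, so this unfolding has rank ≥ 3; CP rank is at least every unfolding rank, so rank(T) ≥ 3.
In particular rank(T) ≥ 3 > 1, so T is not rank-1.

No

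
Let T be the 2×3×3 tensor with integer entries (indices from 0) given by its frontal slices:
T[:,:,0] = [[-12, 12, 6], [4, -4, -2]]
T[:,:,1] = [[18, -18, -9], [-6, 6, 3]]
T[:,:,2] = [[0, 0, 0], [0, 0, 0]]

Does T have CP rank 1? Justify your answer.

Yes

If T = a (x) b (x) c then every fibre of T is a multiple of the corresponding factor, so read the factors off the fibres through the nonzero entry T[0,0,0] = -12.
The mode-1 fibre T[:,0,0] = [-12, 4] gives a = (3, -1) (primitive direction); the mode-2 fibre T[0,:,0] = [-12, 12, 6] gives b = (2, -2, -1); then c[k] = T[0,0,k] / (a[0]·b[0]) = [-12, 18, 0] / 6 = (-2, 3, 0).
Expanding (3, -1) (x) (2, -2, -1) (x) (-2, 3, 0) reproduces all 18 entries of T, so T = (3, -1) (x) (2, -2, -1) (x) (-2, 3, 0) and rank(T) ≤ 1.
Equivalently every frontal slice T[:,:,k] is c[k] times the rank-1 matrix (3, -1) (x) (2, -2, -1). So T has rank 1 (it is nonzero).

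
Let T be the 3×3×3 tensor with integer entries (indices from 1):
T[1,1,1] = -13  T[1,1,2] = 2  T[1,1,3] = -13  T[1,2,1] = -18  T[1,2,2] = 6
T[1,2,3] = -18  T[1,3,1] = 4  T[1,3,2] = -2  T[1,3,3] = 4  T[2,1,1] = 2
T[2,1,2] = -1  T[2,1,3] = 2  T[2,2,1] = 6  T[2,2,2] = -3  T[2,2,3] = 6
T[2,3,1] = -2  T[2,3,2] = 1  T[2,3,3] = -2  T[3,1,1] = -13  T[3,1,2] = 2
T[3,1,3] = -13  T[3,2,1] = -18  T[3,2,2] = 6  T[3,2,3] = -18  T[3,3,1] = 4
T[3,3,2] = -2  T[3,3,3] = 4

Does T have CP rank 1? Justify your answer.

No

The mode-3 unfolding of T (rows indexed by k, columns by (i,j) = (1,1), (1,2), (1,3), (2,1), (2,2), (2,3), (3,1), (3,2), (3,3)) is [[-13, -18, 4, 2, 6, -2, -13, -18, 4], [2, 6, -2, -1, -3, 1, 2, 6, -2], [-13, -18, 4, 2, 6, -2, -13, -18, 4]].
There the 2×2 minor on rows k ∈ {1, 2}, columns (i,j) ∈ {(1,1), (1,2)} is det [[-13, -18], [2, 6]] = -42 ≠ 0, so this unfolding has rank ≥ 2; CP rank is at least every unfolding rank, so rank(T) ≥ 2.
In particular rank(T) ≥ 2 > 1, so T is not rank-1.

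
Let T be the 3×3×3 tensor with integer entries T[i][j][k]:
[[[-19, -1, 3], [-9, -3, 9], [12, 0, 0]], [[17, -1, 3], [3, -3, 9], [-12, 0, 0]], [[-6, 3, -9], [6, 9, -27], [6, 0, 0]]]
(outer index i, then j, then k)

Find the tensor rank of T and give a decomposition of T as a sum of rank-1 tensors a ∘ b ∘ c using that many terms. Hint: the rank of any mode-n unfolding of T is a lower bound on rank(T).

Lower bound: in the mode-1 unfolding of T (rows indexed by i, columns by (j,k)) the 2×2 minor on rows i ∈ {0, 1}, columns (j,k) ∈ {(0,0), (0,1)} is det [[-19, -1], [17, -1]] = 36 ≠ 0, so that unfolding has rank ≥ 2 and hence rank(T) ≥ 2 (CP rank is at least every unfolding rank, though it can be larger).
Upper bound: with S_k = T[:,:,k], the two rank-1 terms a₁b₁ᵀ, a₂b₂ᵀ are the rank-1 members of the pencil x·S₀ + y·S₁.
The 2×2 minor of x·S₀ + y·S₁ on rows {0,1}, columns {0,1} is 96·x² + 96·xy = 96·(x + y)(x), vanishing at (x:y) = (1:-1) and (0:1).
M₁ = S₀ − S₁ = [[-18, -6, 12], [18, 6, -12], [-9, -3, 6]] = (-3)·(2, -2, 1)(3, 1, -2)ᵀ and M₂ = S₁ = [[-1, -3, 0], [-1, -3, 0], [3, 9, 0]] = −(1, 1, -3)(1, 3, 0)ᵀ, so take a₁ = (2, -2, 1), b₁ = (3, 1, -2), a₂ = (1, 1, -3), b₂ = (1, 3, 0).
Each slice is an integer combination of E₁ = a₁b₁ᵀ and E₂ = a₂b₂ᵀ: S₀ = −3·E₁ − E₂, S₁ = −E₂, S₂ = 3·E₂; reading off coefficients, c₁ = (-3, 0, 0) and c₂ = (-1, -1, 3).
Hence T = (2, -2, 1) ∘ (3, 1, -2) ∘ (-3, 0, 0) + (1, 1, -3) ∘ (1, 3, 0) ∘ (-1, -1, 3), so rank(T) ≤ 2.
These bounds meet, so rank(T) = 2.

rank(T) = 2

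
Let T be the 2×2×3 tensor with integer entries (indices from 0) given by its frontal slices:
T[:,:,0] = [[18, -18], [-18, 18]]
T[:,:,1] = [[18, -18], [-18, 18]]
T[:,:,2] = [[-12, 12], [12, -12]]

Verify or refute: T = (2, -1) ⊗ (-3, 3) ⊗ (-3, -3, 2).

Reconstruct entry (1,0,0) from the claimed factors: Σₗ aₗ[1]bₗ[0]cₗ[0] = (-1)·(-3)·(-3) = -9, but T[1,0,0] = -18. The claim is false.

No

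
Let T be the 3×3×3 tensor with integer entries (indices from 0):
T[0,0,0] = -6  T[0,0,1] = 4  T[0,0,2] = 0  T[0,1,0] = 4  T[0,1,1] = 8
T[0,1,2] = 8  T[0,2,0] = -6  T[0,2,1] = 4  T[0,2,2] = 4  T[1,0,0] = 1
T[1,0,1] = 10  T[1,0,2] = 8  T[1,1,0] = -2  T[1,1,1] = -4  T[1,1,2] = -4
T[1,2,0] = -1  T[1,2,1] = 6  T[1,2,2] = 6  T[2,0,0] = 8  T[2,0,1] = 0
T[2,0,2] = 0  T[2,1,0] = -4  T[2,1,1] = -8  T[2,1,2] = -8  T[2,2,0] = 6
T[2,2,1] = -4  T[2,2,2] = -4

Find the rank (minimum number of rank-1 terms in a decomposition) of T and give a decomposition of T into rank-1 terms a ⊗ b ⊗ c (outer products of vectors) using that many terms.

rank(T) = 3

Lower bound: the mode-1 unfolding of T (rows indexed by i, columns by (j,k) = (0,0), (0,1), (0,2), (1,0), (1,1), (1,2), (2,0), (2,1), (2,2)) is [[-6, 4, 0, 4, 8, 8, -6, 4, 4], [1, 10, 8, -2, -4, -4, -1, 6, 6], [8, 0, 0, -4, -8, -8, 6, -4, -4]].
There the 3×3 minor on rows i ∈ {0, 1, 2}, columns (j,k) ∈ {(0,0), (0,1), (0,2)} is det [[-6, 4, 0], [1, 10, 8], [8, 0, 0]] = 256 ≠ 0, so this unfolding has rank ≥ 3; CP rank is at least every unfolding rank, so rank(T) ≥ 3. (Unfolding ranks only ever bound the CP rank from below — rank(T) can be strictly larger than all of them — so the matching upper bound has to come from an explicit 3-term decomposition.)
Upper bound: T is a sum of 3 rank-1 terms, T = [2, -1, -2] ⊗ [2, -2, 1] ⊗ [-1, -2, -2] + [2, 1, -2] ⊗ [1, 0, 1] ⊗ [-2, 4, 4] + [2, 1, 0] ⊗ [1, 0, 0] ⊗ [1, 2, 0] (written with every a and b primitive with positive leading entry and the scale carried by c; CP decompositions are not unique, and this one is verified by expanding entrywise), so rank(T) ≤ 3.
These bounds meet, so rank(T) = 3.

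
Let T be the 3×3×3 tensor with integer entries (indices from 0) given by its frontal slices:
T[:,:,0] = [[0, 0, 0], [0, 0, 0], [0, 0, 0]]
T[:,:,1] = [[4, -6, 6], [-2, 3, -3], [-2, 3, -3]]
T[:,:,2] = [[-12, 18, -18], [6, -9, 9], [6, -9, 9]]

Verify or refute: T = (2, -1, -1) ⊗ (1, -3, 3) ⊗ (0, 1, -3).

Reconstruct entry (0,0,1) from the claimed factors: Σₗ aₗ[0]bₗ[0]cₗ[1] = (2)·(1)·(1) = 2, but T[0,0,1] = 4. The claim is false.

No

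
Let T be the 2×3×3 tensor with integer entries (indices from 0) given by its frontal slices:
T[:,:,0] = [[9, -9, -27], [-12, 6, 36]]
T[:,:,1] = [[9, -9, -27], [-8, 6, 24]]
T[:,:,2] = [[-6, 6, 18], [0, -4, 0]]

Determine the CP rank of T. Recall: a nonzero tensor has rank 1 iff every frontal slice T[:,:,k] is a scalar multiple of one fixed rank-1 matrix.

2

Lower bound: in the mode-1 unfolding of T (rows indexed by i, columns by (j,k)) the 2×2 minor on rows i ∈ {0, 1}, columns (j,k) ∈ {(0,0), (0,1)} is det [[9, 9], [-12, -8]] = 36 ≠ 0, so that unfolding has rank ≥ 2 and hence rank(T) ≥ 2 (CP rank is at least every unfolding rank, though it can be larger).
Upper bound: with S_k = T[:,:,k], the two rank-1 terms a₁b₁ᵀ, a₂b₂ᵀ are the rank-1 members of the pencil x·S₀ + y·S₁.
The 2×2 minor of x·S₀ + y·S₁ on rows {0,1}, columns {0,1} is −54·x² − 72·xy − 18·y² = (-18)·(x + y)(3·x + y), vanishing at (x:y) = (1:-1) and (1:-3).
M₁ = S₀ − S₁ = [[0, 0, 0], [-4, 0, 12]] = (-4)·[0, 1][1, 0, -3]ᵀ and M₂ = S₀ − 3·S₁ = [[-18, 18, 54], [12, -12, -36]] = (-6)·[3, -2][1, -1, -3]ᵀ, so take a₁ = [0, 1], b₁ = [1, 0, -3], a₂ = [3, -2], b₂ = [1, -1, -3].
Each slice is an integer combination of E₁ = a₁b₁ᵀ and E₂ = a₂b₂ᵀ: S₀ = −6·E₁ + 3·E₂, S₁ = −2·E₁ + 3·E₂, S₂ = −4·E₁ − 2·E₂; reading off coefficients, c₁ = [-6, -2, -4] and c₂ = [3, 3, -2].
Hence T = [0, 1] ⊗ [1, 0, -3] ⊗ [-6, -2, -4] + [3, -2] ⊗ [1, -1, -3] ⊗ [3, 3, -2], so rank(T) ≤ 2.
These bounds meet, so rank(T) = 2.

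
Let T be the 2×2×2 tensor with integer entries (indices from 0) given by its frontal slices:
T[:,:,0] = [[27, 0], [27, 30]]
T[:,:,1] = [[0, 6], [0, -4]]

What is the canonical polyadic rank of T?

2

Lower bound: the mode-3 unfolding of T (rows indexed by k, columns by (i,j) = (0,0), (0,1), (1,0), (1,1)) is [[27, 0, 27, 30], [0, 6, 0, -4]].
There the 2×2 minor on rows k ∈ {0, 1}, columns (i,j) ∈ {(0,0), (0,1)} is det [[27, 0], [0, 6]] = 162 ≠ 0, so this unfolding has rank ≥ 2; CP rank is at least every unfolding rank, so rank(T) ≥ 2. (Flattening ranks never certify an upper bound on CP rank; for that we must actually write T with 2 rank-1 terms.)
Upper bound — finding two terms. Write S_k = T[:,:,k] for the frontal slices: S₀ = [[27, 0], [27, 30]], S₁ = [[0, 6], [0, -4]].
If T = a₁ ⊗ b₁ ⊗ c₁ + a₂ ⊗ b₂ ⊗ c₂ then each S_k = c₁[k]·a₁b₁ᵀ + c₂[k]·a₂b₂ᵀ. S₀ and S₁ are linearly independent, so a₁b₁ᵀ and a₂b₂ᵀ must span the same plane of matrices: they are the rank-1 matrices of the form x·S₀ + y·S₁.
det(x·S₀ + y·S₁) is 810·x² − 270·xy = 270·(3·x − y)(x), vanishing at (x:y) = (1:3) and (0:1).
M₁ = S₀ + 3·S₁ = [[27, 18], [27, 18]] = 9·[1, 1][3, 2]ᵀ and M₂ = S₁ = [[0, 6], [0, -4]] = 2·[3, -2][0, 1]ᵀ, so take a₁ = [1, 1], b₁ = [3, 2], a₂ = [3, -2], b₂ = [0, 1].
Each slice is an integer combination of E₁ = a₁b₁ᵀ and E₂ = a₂b₂ᵀ: S₀ = 9·E₁ − 6·E₂, S₁ = 2·E₂; reading off coefficients, c₁ = [9, 0] and c₂ = [-6, 2].
Hence T = [1, 1] ⊗ [3, 2] ⊗ [9, 0] + [3, -2] ⊗ [0, 1] ⊗ [-6, 2], so rank(T) ≤ 2.
These bounds meet, so rank(T) = 2.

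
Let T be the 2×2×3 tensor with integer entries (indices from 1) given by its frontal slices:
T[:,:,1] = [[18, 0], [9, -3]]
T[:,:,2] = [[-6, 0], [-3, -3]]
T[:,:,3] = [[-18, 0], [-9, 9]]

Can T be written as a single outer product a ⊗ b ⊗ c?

The mode-3 unfolding of T (rows indexed by k, columns by (i,j) = (1,1), (1,2), (2,1), (2,2)) is [[18, 0, 9, -3], [-6, 0, -3, -3], [-18, 0, -9, 9]].
There the 2×2 minor on rows k ∈ {1, 2}, columns (i,j) ∈ {(1,1), (2,2)} is det [[18, -3], [-6, -3]] = -72 ≠ 0, so this unfolding has rank ≥ 2; CP rank is at least every unfolding rank, so rank(T) ≥ 2.
In particular rank(T) ≥ 2 > 1, so T is not rank-1.

No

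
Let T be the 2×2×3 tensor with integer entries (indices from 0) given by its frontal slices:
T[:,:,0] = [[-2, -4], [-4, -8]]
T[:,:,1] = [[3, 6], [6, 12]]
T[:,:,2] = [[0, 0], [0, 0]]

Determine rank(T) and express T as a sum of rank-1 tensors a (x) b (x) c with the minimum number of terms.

Lower bound: T ≠ 0 (e.g. T[0,0,0] = -2), so rank(T) ≥ 1.
Upper bound: the mode-1 fibre T[:,0,0] = [-2, -4] gives a = [1, 2] (primitive direction); the mode-2 fibre T[0,:,0] = [-2, -4] gives b = [1, 2]; then c[k] = T[0,0,k] / (a[0]·b[0]) = [-2, 3, 0] / 1 = [-2, 3, 0].
Expanding [1, 2] (x) [1, 2] (x) [-2, 3, 0] reproduces all 12 entries of T, so T = [1, 2] (x) [1, 2] (x) [-2, 3, 0] and rank(T) ≤ 1.
These bounds meet, so rank(T) = 1.

rank(T) = 1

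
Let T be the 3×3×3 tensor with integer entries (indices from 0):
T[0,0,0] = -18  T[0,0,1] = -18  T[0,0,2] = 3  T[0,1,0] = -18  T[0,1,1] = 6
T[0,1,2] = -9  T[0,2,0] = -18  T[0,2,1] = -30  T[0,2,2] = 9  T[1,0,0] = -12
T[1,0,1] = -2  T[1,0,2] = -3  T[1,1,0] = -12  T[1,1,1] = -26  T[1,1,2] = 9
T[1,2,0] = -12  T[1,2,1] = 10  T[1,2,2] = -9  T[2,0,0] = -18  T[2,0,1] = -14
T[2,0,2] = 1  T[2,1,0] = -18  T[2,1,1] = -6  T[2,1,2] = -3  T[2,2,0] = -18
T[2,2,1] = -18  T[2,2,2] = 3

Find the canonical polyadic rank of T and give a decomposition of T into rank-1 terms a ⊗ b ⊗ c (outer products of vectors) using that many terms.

Lower bound: the mode-1 unfolding of T (rows indexed by i, columns by (j,k) = (0,0), (0,1), (0,2), (1,0), (1,1), (1,2), (2,0), (2,1), (2,2)) is [[-18, -18, 3, -18, 6, -9, -18, -30, 9], [-12, -2, -3, -12, -26, 9, -12, 10, -9], [-18, -14, 1, -18, -6, -3, -18, -18, 3]].
There the 2×2 minor on rows i ∈ {0, 1}, columns (j,k) ∈ {(0,0), (0,1)} is det [[-18, -18], [-12, -2]] = -180 ≠ 0, so this unfolding has rank ≥ 2; CP rank is at least every unfolding rank, so rank(T) ≥ 2. (Flattening ranks never certify an upper bound on CP rank; for that we must actually write T with 2 rank-1 terms.)
Upper bound — finding two terms. Write S_k = T[:,:,k] for the frontal slices: S₀ = [[-18, -18, -18], [-12, -12, -12], [-18, -18, -18]], S₁ = [[-18, 6, -30], [-2, -26, 10], [-14, -6, -18]], S₂ = [[3, -9, 9], [-3, 9, -9], [1, -3, 3]].
If T = a₁ ⊗ b₁ ⊗ c₁ + a₂ ⊗ b₂ ⊗ c₂ then each S_k = c₁[k]·a₁b₁ᵀ + c₂[k]·a₂b₂ᵀ. S₀ and S₁ are linearly independent, so a₁b₁ᵀ and a₂b₂ᵀ must span the same plane of matrices: they are the rank-1 matrices of the form x·S₀ + y·S₁.
The 2×2 minor of x·S₀ + y·S₁ on rows {0,1}, columns {0,1} is 720·xy + 480·y² = 240·(3·x + 2·y)(y), vanishing at (x:y) = (2:-3) and (1:0).
M₁ = 2·S₀ − 3·S₁ = [[18, -54, 54], [-18, 54, -54], [6, -18, 18]] = 6·[3, -3, 1][1, -3, 3]ᵀ and M₂ = S₀ = [[-18, -18, -18], [-12, -12, -12], [-18, -18, -18]] = (-6)·[3, 2, 3][1, 1, 1]ᵀ, so take a₁ = [3, -3, 1], b₁ = [1, -3, 3], a₂ = [3, 2, 3], b₂ = [1, 1, 1].
Each slice is an integer combination of E₁ = a₁b₁ᵀ and E₂ = a₂b₂ᵀ: S₀ = −6·E₂, S₁ = −2·E₁ − 4·E₂, S₂ = E₁; reading off coefficients, c₁ = [0, -2, 1] and c₂ = [-6, -4, 0].
Hence T = [3, -3, 1] ⊗ [1, -3, 3] ⊗ [0, -2, 1] + [3, 2, 3] ⊗ [1, 1, 1] ⊗ [-6, -4, 0], so rank(T) ≤ 2.
These bounds meet, so rank(T) = 2.

rank(T) = 2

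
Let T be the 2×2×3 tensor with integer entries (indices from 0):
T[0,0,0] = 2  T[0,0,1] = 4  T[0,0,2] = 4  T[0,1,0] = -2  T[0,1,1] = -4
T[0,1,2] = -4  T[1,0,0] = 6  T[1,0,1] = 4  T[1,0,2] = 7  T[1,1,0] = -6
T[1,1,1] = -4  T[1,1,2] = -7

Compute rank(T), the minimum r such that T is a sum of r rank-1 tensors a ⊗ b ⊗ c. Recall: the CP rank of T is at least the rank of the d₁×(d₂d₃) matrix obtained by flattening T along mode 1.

2

Lower bound: the mode-3 unfolding of T (rows indexed by k, columns by (i,j) = (0,0), (0,1), (1,0), (1,1)) is [[2, -2, 6, -6], [4, -4, 4, -4], [4, -4, 7, -7]].
There the 2×2 minor on rows k ∈ {0, 1}, columns (i,j) ∈ {(0,0), (1,0)} is det [[2, 6], [4, 4]] = -16 ≠ 0, so this unfolding has rank ≥ 2; CP rank is at least every unfolding rank, so rank(T) ≥ 2. (Unfolding ranks only ever bound the CP rank from below — rank(T) can be strictly larger than all of them — so the matching upper bound has to come from an explicit 2-term decomposition.)
Upper bound — finding two terms. Every mode-2 slice of T is a multiple of one matrix: T[:,j,:] = b[j]·M with b = [1, -1] and M = [[2, 4, 4], [6, 4, 7]] (rows indexed by i, columns by k). So it suffices to write M as a sum of two rank-1 matrices.
Splitting M by its rows (i = 0, 1), M = [1, 0][2, 4, 4]ᵀ + [0, 1][6, 4, 7]ᵀ.
Hence T = [1, 0] ⊗ [1, -1] ⊗ [2, 4, 4] + [0, 1] ⊗ [1, -1] ⊗ [6, 4, 7], so rank(T) ≤ 2.
These bounds meet, so rank(T) = 2.
Check entry T[1,1,0] = -6: (0)·(-1)·(2) + (1)·(-1)·(6) = -6.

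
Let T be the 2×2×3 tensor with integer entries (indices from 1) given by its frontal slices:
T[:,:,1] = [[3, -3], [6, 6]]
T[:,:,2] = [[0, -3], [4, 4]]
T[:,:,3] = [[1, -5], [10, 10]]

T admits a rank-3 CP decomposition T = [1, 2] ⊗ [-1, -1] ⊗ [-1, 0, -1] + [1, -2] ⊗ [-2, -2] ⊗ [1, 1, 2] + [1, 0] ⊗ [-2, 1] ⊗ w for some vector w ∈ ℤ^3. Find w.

Subtract the known terms from T to get the rank-1 residual R = [1, 0] ⊗ [-2, 1] ⊗ w, so R[i,j,k] = a[i]·b[j]·w[k]. Pick indices with nonzero a[1]·b[1] = (1)·(-2) = -2. Only the fibre through (1,1,·) is needed: R[1,1,:] = T[1,1,:] − Σₗ aₗ[1]bₗ[1]cₗ = [3, 0, 1] − (1)·(-1)·[-1, 0, -1] − (1)·(-2)·[1, 1, 2] = [4, 2, 4]. Then w[k] = R[1,1,k] / -2 for each k, giving w = [4, 2, 4] / -2 = [-2, -1, -2].

w = [-2, -1, -2]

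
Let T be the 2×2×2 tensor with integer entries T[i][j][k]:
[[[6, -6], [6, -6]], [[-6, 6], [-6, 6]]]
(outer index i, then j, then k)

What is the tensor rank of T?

Lower bound: T ≠ 0 (e.g. T[0,0,0] = 6), so rank(T) ≥ 1.
Upper bound: the mode-1 fibre T[:,0,0] = [6, -6] gives a = (1, -1) (primitive direction); the mode-2 fibre T[0,:,0] = [6, 6] gives b = (1, 1); then c[k] = T[0,0,k] / (a[0]·b[0]) = [6, -6] / 1 = (6, -6).
Expanding (1, -1) ∘ (1, 1) ∘ (6, -6) reproduces all 8 entries of T, so T = (1, -1) ∘ (1, 1) ∘ (6, -6) and rank(T) ≤ 1.
These bounds meet, so rank(T) = 1.

1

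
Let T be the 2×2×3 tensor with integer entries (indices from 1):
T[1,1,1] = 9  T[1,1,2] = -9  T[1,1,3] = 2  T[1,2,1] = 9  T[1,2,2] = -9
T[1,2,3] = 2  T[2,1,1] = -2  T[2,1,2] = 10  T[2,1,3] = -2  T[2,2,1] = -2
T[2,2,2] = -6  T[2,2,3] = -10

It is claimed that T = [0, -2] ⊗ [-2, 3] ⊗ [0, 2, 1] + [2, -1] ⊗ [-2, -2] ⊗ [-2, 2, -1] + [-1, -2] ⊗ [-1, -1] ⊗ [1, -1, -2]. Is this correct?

Reconstruct entry (2,2,2) from the claimed factors: Σₗ aₗ[2]bₗ[2]cₗ[2] = (-2)·(3)·(2) + (-1)·(-2)·(2) + (-2)·(-1)·(-1) = -10, but T[2,2,2] = -6. The claim is false.

No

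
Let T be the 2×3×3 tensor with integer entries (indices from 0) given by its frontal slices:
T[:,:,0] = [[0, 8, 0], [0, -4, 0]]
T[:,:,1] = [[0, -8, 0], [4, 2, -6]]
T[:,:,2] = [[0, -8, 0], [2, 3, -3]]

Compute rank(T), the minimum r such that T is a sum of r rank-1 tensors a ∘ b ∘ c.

2

Lower bound: the mode-3 unfolding of T (rows indexed by k, columns by (i,j) = (0,0), (0,1), (0,2), (1,0), (1,1), (1,2)) is [[0, 8, 0, 0, -4, 0], [0, -8, 0, 4, 2, -6], [0, -8, 0, 2, 3, -3]].
There the 2×2 minor on rows k ∈ {0, 1}, columns (i,j) ∈ {(0,1), (1,0)} is det [[8, 0], [-8, 4]] = 32 ≠ 0, so this unfolding has rank ≥ 2; CP rank is at least every unfolding rank, so rank(T) ≥ 2. (Unfolding ranks only ever bound the CP rank from below — rank(T) can be strictly larger than all of them — so the matching upper bound has to come from an explicit 2-term decomposition.)
Upper bound — finding two terms. Write S_k = T[:,:,k] for the frontal slices: S₀ = [[0, 8, 0], [0, -4, 0]], S₁ = [[0, -8, 0], [4, 2, -6]], S₂ = [[0, -8, 0], [2, 3, -3]].
If T = a₁ ∘ b₁ ∘ c₁ + a₂ ∘ b₂ ∘ c₂ then each S_k = c₁[k]·a₁b₁ᵀ + c₂[k]·a₂b₂ᵀ. S₀ and S₁ are linearly independent, so a₁b₁ᵀ and a₂b₂ᵀ must span the same plane of matrices: they are the rank-1 matrices of the form x·S₀ + y·S₁.
The 2×2 minor of x·S₀ + y·S₁ on rows {0,1}, columns {0,1} is −32·xy + 32·y² = (-32)·(x − y)(y), vanishing at (x:y) = (1:1) and (1:0).
M₁ = S₀ + S₁ = [[0, 0, 0], [4, -2, -6]] = 2·(0, 1)(2, -1, -3)ᵀ and M₂ = S₀ = [[0, 8, 0], [0, -4, 0]] = 4·(2, -1)(0, 1, 0)ᵀ, so take a₁ = (0, 1), b₁ = (2, -1, -3), a₂ = (2, -1), b₂ = (0, 1, 0).
Each slice is an integer combination of E₁ = a₁b₁ᵀ and E₂ = a₂b₂ᵀ: S₀ = 4·E₂, S₁ = 2·E₁ − 4·E₂, S₂ = E₁ − 4·E₂; reading off coefficients, c₁ = (0, 2, 1) and c₂ = (4, -4, -4).
Hence T = (0, 1) ∘ (2, -1, -3) ∘ (0, 2, 1) + (2, -1) ∘ (0, 1, 0) ∘ (4, -4, -4), so rank(T) ≤ 2.
These bounds meet, so rank(T) = 2.
Check entry T[0,2,2] = 0: (0)·(-3)·(1) + (2)·(0)·(-4) = 0.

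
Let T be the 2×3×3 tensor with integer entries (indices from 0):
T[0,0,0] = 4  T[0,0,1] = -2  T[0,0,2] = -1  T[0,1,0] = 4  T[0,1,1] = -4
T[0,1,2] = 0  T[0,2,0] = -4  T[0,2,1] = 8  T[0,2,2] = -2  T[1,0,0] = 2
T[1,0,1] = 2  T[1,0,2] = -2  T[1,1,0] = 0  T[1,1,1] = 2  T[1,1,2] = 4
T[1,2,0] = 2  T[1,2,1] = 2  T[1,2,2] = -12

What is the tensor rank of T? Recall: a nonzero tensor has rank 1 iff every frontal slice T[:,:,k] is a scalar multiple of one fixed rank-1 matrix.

Lower bound: the mode-2 unfolding of T (rows indexed by j, columns by (i,k) = (0,0), (0,1), (0,2), (1,0), (1,1), (1,2)) is [[4, -2, -1, 2, 2, -2], [4, -4, 0, 0, 2, 4], [-4, 8, -2, 2, 2, -12]].
There the 3×3 minor on rows j ∈ {0, 1, 2}, columns (i,k) ∈ {(0,0), (0,1), (1,0)} is det [[4, -2, 2], [4, -4, 0], [-4, 8, 2]] = 16 ≠ 0, so this unfolding has rank ≥ 3; CP rank is at least every unfolding rank, so rank(T) ≥ 3. (Unfolding ranks only ever bound the CP rank from below — rank(T) can be strictly larger than all of them — so the matching upper bound has to come from an explicit 3-term decomposition.)
Upper bound: T is a sum of 3 rank-1 terms, T = [0, 1] ⊗ [0, 1, -2] ⊗ [-2, 4, 4] + [1, 2] ⊗ [1, 0, 2] ⊗ [0, 2, -1] + [2, 1] ⊗ [1, 1, -1] ⊗ [2, -2, 0] (written with every a and b primitive with positive leading entry and the scale carried by c; CP decompositions are not unique, and this one is verified by expanding entrywise), so rank(T) ≤ 3.
These bounds meet, so rank(T) = 3.
Check entry T[0,2,1] = 8: (0)·(-2)·(4) + (1)·(2)·(2) + (2)·(-1)·(-2) = 8.

3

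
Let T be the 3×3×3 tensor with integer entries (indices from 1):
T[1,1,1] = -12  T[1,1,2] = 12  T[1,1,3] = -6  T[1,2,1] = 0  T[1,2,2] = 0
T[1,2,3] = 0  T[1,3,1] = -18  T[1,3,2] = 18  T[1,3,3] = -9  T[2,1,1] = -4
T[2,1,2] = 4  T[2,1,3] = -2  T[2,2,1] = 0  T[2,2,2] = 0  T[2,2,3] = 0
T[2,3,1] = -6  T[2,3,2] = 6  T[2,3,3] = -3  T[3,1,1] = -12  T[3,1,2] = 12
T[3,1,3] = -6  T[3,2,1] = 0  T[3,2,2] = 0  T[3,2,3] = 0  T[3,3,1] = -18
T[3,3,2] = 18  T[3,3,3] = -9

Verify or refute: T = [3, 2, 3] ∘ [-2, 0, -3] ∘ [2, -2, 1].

No

Reconstruct entry (2,1,1) from the claimed factors: Σₗ aₗ[2]bₗ[1]cₗ[1] = (2)·(-2)·(2) = -8, but T[2,1,1] = -4. The claim is false.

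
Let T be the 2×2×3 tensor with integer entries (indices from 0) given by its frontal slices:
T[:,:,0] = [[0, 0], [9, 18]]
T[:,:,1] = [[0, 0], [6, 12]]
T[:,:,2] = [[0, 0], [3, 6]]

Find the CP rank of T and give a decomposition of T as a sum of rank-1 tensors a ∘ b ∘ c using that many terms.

rank(T) = 1

Lower bound: T ≠ 0 (e.g. T[1,0,0] = 9), so rank(T) ≥ 1.
Upper bound: if T = a ∘ b ∘ c then every fibre of T is a multiple of the corresponding factor, so read the factors off the fibres through the nonzero entry T[1,0,0] = 9.
The mode-1 fibre T[:,0,0] = [0, 9] gives a = [0, 1] (primitive direction); the mode-2 fibre T[1,:,0] = [9, 18] gives b = [1, 2]; then c[k] = T[1,0,k] / (a[1]·b[0]) = [9, 6, 3] / 1 = [9, 6, 3].
Expanding [0, 1] ∘ [1, 2] ∘ [9, 6, 3] reproduces all 12 entries of T, so T = [0, 1] ∘ [1, 2] ∘ [9, 6, 3] and rank(T) ≤ 1.
These bounds meet, so rank(T) = 1.
Check entry T[0,1,2] = 0: (0)·(2)·(3) = 0.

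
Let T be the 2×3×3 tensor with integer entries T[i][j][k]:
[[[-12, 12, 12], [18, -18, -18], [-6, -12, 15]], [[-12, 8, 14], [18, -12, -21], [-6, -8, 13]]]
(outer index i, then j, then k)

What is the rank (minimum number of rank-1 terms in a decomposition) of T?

2

Lower bound: the mode-1 unfolding of T (rows indexed by i, columns by (j,k) = (0,0), (0,1), (0,2), (1,0), (1,1), (1,2), (2,0), (2,1), (2,2)) is [[-12, 12, 12, 18, -18, -18, -6, -12, 15], [-12, 8, 14, 18, -12, -21, -6, -8, 13]].
There the 2×2 minor on rows i ∈ {0, 1}, columns (j,k) ∈ {(0,0), (0,1)} is det [[-12, 12], [-12, 8]] = 48 ≠ 0, so this unfolding has rank ≥ 2; CP rank is at least every unfolding rank, so rank(T) ≥ 2. (Unfolding ranks only ever bound the CP rank from below — rank(T) can be strictly larger than all of them — so the matching upper bound has to come from an explicit 2-term decomposition.)
Upper bound — finding two terms. Write S_k = T[:,:,k] for the frontal slices: S₀ = [[-12, 18, -6], [-12, 18, -6]], S₁ = [[12, -18, -12], [8, -12, -8]], S₂ = [[12, -18, 15], [14, -21, 13]].
If T = a₁ ⊗ b₁ ⊗ c₁ + a₂ ⊗ b₂ ⊗ c₂ then each S_k = c₁[k]·a₁b₁ᵀ + c₂[k]·a₂b₂ᵀ. S₀ and S₁ are linearly independent, so a₁b₁ᵀ and a₂b₂ᵀ must span the same plane of matrices: they are the rank-1 matrices of the form x·S₀ + y·S₁.
The 2×2 minor of x·S₀ + y·S₁ on rows {0,1}, columns {0,2} is −72·xy = (-72)·(y)(x), vanishing at (x:y) = (1:0) and (0:1).
M₁ = S₀ = [[-12, 18, -6], [-12, 18, -6]] = (-6)·(1, 1)(2, -3, 1)ᵀ and M₂ = S₁ = [[12, -18, -12], [8, -12, -8]] = 2·(3, 2)(2, -3, -2)ᵀ, so take a₁ = (1, 1), b₁ = (2, -3, 1), a₂ = (3, 2), b₂ = (2, -3, -2).
Each slice is an integer combination of E₁ = a₁b₁ᵀ and E₂ = a₂b₂ᵀ: S₀ = −6·E₁, S₁ = 2·E₂, S₂ = 9·E₁ − E₂; reading off coefficients, c₁ = (-6, 0, 9) and c₂ = (0, 2, -1).
Hence T = (1, 1) ⊗ (2, -3, 1) ⊗ (-6, 0, 9) + (3, 2) ⊗ (2, -3, -2) ⊗ (0, 2, -1), so rank(T) ≤ 2.
These bounds meet, so rank(T) = 2.
Check entry T[0,0,1] = 12: (1)·(2)·(0) + (3)·(2)·(2) = 12.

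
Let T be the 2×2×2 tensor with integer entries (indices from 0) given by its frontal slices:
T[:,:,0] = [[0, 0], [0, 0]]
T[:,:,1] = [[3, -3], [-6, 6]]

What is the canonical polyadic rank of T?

1

Lower bound: T ≠ 0 (e.g. T[0,0,1] = 3), so rank(T) ≥ 1.
Upper bound: the mode-1 fibre T[:,0,1] = [3, -6] gives a = [1, -2] (primitive direction); the mode-2 fibre T[0,:,1] = [3, -3] gives b = [1, -1]; then c[k] = T[0,0,k] / (a[0]·b[0]) = [0, 3] / 1 = [0, 3].
Expanding [1, -2] ⊗ [1, -1] ⊗ [0, 3] reproduces all 8 entries of T, so T = [1, -2] ⊗ [1, -1] ⊗ [0, 3] and rank(T) ≤ 1.
These bounds meet, so rank(T) = 1.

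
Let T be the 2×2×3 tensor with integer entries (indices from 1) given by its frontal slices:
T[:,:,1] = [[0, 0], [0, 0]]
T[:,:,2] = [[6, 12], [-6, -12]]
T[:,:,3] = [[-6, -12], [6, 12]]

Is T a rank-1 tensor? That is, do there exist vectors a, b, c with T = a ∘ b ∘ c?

If T = a ∘ b ∘ c then every fibre of T is a multiple of the corresponding factor, so read the factors off the fibres through the nonzero entry T[1,1,2] = 6.
The mode-1 fibre T[:,1,2] = [6, -6] gives a = [1, -1] (primitive direction); the mode-2 fibre T[1,:,2] = [6, 12] gives b = [1, 2]; then c[k] = T[1,1,k] / (a[1]·b[1]) = [0, 6, -6] / 1 = [0, 6, -6].
Expanding [1, -1] ∘ [1, 2] ∘ [0, 6, -6] reproduces all 12 entries of T, so T = [1, -1] ∘ [1, 2] ∘ [0, 6, -6] and rank(T) ≤ 1.
Equivalently every frontal slice T[:,:,k] is c[k] times the rank-1 matrix [1, -1] ∘ [1, 2]. So T has rank 1 (it is nonzero).

Yes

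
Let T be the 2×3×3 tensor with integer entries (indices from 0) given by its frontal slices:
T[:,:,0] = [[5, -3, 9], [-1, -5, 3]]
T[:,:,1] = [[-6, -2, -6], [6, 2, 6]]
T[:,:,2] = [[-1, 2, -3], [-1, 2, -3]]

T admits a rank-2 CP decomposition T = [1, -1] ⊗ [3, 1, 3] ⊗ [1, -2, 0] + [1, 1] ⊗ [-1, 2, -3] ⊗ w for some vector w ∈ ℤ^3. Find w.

w = [-2, 0, 1]

Subtract the known terms from T to get the rank-1 residual R = [1, 1] ⊗ [-1, 2, -3] ⊗ w, so R[i,j,k] = a[i]·b[j]·w[k]. Pick indices with nonzero a[0]·b[0] = (1)·(-1) = -1. Only the fibre through (0,0,·) is needed: R[0,0,:] = T[0,0,:] − Σₗ aₗ[0]bₗ[0]cₗ = [5, -6, -1] − (1)·(3)·[1, -2, 0] = [2, 0, -1]. Then w[k] = R[0,0,k] / -1 for each k, giving w = [2, 0, -1] / -1 = [-2, 0, 1].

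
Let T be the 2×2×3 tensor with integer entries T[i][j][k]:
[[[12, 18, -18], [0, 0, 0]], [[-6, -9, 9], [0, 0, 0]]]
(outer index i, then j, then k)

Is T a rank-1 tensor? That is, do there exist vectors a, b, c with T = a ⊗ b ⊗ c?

If T = a ⊗ b ⊗ c then every fibre of T is a multiple of the corresponding factor, so read the factors off the fibres through the nonzero entry T[0,0,0] = 12.
The mode-1 fibre T[:,0,0] = [12, -6] gives a = [2, -1] (primitive direction); the mode-2 fibre T[0,:,0] = [12, 0] gives b = [1, 0]; then c[k] = T[0,0,k] / (a[0]·b[0]) = [12, 18, -18] / 2 = [6, 9, -9].
Expanding [2, -1] ⊗ [1, 0] ⊗ [6, 9, -9] reproduces all 12 entries of T, so T = [2, -1] ⊗ [1, 0] ⊗ [6, 9, -9] and rank(T) ≤ 1.
Equivalently every frontal slice T[:,:,k] is c[k] times the rank-1 matrix [2, -1] ⊗ [1, 0]. So T has rank 1 (it is nonzero).

Yes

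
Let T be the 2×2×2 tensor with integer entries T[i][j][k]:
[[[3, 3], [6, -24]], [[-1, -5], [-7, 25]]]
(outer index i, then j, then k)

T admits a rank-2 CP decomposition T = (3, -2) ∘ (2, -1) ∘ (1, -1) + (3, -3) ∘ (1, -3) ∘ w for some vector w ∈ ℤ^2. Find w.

Subtract the known terms from T to get the rank-1 residual R = (3, -3) ∘ (1, -3) ∘ w, so R[i,j,k] = a[i]·b[j]·w[k]. Pick indices with nonzero a[0]·b[0] = (3)·(1) = 3. Only the fibre through (0,0,·) is needed: R[0,0,:] = T[0,0,:] − Σₗ aₗ[0]bₗ[0]cₗ = [3, 3] − (3)·(2)·(1, -1) = [-3, 9]. Then w[k] = R[0,0,k] / 3 for each k, giving w = [-3, 9] / 3 = (-1, 3).

w = (-1, 3)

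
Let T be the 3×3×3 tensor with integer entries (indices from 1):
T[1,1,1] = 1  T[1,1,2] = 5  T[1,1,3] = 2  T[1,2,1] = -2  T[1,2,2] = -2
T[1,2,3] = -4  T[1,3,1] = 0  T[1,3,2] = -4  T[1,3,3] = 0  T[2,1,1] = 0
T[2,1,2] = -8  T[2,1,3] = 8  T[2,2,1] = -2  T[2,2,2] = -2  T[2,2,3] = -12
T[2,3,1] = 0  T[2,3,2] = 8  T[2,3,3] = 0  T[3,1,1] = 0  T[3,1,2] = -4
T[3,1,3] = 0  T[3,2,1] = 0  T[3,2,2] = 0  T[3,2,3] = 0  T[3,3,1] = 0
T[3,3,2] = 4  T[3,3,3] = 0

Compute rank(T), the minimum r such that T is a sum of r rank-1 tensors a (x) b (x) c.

3

Lower bound: the mode-3 unfolding of T (rows indexed by k, columns by (i,j) = (1,1), (1,2), (1,3), (2,1), (2,2), (2,3), (3,1), (3,2), (3,3)) is [[1, -2, 0, 0, -2, 0, 0, 0, 0], [5, -2, -4, -8, -2, 8, -4, 0, 4], [2, -4, 0, 8, -12, 0, 0, 0, 0]].
There the 3×3 minor on rows k ∈ {1, 2, 3}, columns (i,j) ∈ {(1,1), (1,2), (2,1)} is det [[1, -2, 0], [5, -2, -8], [2, -4, 8]] = 64 ≠ 0, so this unfolding has rank ≥ 3; CP rank is at least every unfolding rank, so rank(T) ≥ 3. (Unfolding ranks only ever bound the CP rank from below — rank(T) can be strictly larger than all of them — so the matching upper bound has to come from an explicit 3-term decomposition.)
Upper bound: T is a sum of 3 rank-1 terms, T = (0, 1, 0) (x) (1, -1, 0) (x) (-2, -2, 4) + (1, -2, -1) (x) (1, 0, -1) (x) (0, 4, 0) + (1, 2, 0) (x) (1, -2, 0) (x) (1, 1, 2) (one valid choice — decompositions are not unique — normalised so each a, b is primitive with positive first nonzero entry; check it by expanding all entries), so rank(T) ≤ 3.
These bounds meet, so rank(T) = 3.
Check entry T[3,3,2] = 4: (0)·(0)·(-2) + (-1)·(-1)·(4) + (0)·(0)·(1) = 4.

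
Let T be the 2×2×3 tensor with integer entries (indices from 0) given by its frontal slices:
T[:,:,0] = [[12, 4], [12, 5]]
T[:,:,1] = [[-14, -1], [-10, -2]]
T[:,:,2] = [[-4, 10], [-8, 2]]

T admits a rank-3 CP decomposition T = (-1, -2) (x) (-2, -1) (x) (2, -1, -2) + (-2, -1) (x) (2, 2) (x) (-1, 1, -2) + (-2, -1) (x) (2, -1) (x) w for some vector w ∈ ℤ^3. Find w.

w = (-1, 2, 2)

Subtract the known terms from T to get the rank-1 residual R = (-2, -1) (x) (2, -1) (x) w, so R[i,j,k] = a[i]·b[j]·w[k]. Pick indices with nonzero a[0]·b[0] = (-2)·(2) = -4. Only the fibre through (0,0,·) is needed: R[0,0,:] = T[0,0,:] − Σₗ aₗ[0]bₗ[0]cₗ = [12, -14, -4] − (-1)·(-2)·(2, -1, -2) − (-2)·(2)·(-1, 1, -2) = [4, -8, -8]. Then w[k] = R[0,0,k] / -4 for each k, giving w = [4, -8, -8] / -4 = (-1, 2, 2).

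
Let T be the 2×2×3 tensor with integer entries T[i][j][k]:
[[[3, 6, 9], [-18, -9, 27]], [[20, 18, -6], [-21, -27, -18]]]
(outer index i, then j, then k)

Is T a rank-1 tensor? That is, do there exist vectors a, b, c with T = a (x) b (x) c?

No

The mode-2 unfolding of T (rows indexed by j, columns by (i,k) = (0,0), (0,1), (0,2), (1,0), (1,1), (1,2)) is [[3, 6, 9, 20, 18, -6], [-18, -9, 27, -21, -27, -18]].
There the 2×2 minor on rows j ∈ {0, 1}, columns (i,k) ∈ {(0,0), (0,1)} is det [[3, 6], [-18, -9]] = 81 ≠ 0, so this unfolding has rank ≥ 2; CP rank is at least every unfolding rank, so rank(T) ≥ 2.
In particular rank(T) ≥ 2 > 1, so T is not rank-1.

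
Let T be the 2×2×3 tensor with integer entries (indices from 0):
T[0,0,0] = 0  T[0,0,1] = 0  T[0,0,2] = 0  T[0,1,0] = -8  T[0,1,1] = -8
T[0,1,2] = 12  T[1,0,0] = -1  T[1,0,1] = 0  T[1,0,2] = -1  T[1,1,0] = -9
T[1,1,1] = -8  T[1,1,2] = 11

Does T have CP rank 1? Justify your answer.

The mode-2 unfolding of T (rows indexed by j, columns by (i,k) = (0,0), (0,1), (0,2), (1,0), (1,1), (1,2)) is [[0, 0, 0, -1, 0, -1], [-8, -8, 12, -9, -8, 11]].
There the 2×2 minor on rows j ∈ {0, 1}, columns (i,k) ∈ {(0,0), (1,0)} is det [[0, -1], [-8, -9]] = -8 ≠ 0, so this unfolding has rank ≥ 2; CP rank is at least every unfolding rank, so rank(T) ≥ 2.
In particular rank(T) ≥ 2 > 1, so T is not rank-1.

No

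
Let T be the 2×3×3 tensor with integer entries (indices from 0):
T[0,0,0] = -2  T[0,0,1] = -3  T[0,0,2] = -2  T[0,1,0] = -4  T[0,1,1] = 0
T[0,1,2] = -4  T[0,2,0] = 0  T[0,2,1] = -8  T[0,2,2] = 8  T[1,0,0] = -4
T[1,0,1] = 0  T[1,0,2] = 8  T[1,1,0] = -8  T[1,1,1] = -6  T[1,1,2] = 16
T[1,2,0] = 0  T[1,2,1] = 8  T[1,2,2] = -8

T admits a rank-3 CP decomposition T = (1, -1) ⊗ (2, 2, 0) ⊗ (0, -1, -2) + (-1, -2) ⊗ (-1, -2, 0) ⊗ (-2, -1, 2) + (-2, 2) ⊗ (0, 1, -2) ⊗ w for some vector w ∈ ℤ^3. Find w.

w = (0, -2, 2)

Subtract the known terms from T to get the rank-1 residual R = (-2, 2) ⊗ (0, 1, -2) ⊗ w, so R[i,j,k] = a[i]·b[j]·w[k]. Pick indices with nonzero a[0]·b[1] = (-2)·(1) = -2. Only the fibre through (0,1,·) is needed: R[0,1,:] = T[0,1,:] − Σₗ aₗ[0]bₗ[1]cₗ = [-4, 0, -4] − (1)·(2)·(0, -1, -2) − (-1)·(-2)·(-2, -1, 2) = [0, 4, -4]. Then w[k] = R[0,1,k] / -2 for each k, giving w = [0, 4, -4] / -2 = (0, -2, 2).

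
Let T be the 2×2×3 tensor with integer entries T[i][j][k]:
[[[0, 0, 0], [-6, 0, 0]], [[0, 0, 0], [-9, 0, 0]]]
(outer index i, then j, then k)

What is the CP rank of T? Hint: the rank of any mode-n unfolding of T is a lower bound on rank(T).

Lower bound: T ≠ 0 (e.g. T[0,1,0] = -6), so rank(T) ≥ 1.
Upper bound: if T = a ⊗ b ⊗ c then every fibre of T is a multiple of the corresponding factor, so read the factors off the fibres through the nonzero entry T[0,1,0] = -6.
The mode-1 fibre T[:,1,0] = [-6, -9] gives a = [2, 3] (primitive direction); the mode-2 fibre T[0,:,0] = [0, -6] gives b = [0, 1]; then c[k] = T[0,1,k] / (a[0]·b[1]) = [-6, 0, 0] / 2 = [-3, 0, 0].
Expanding [2, 3] ⊗ [0, 1] ⊗ [-3, 0, 0] reproduces all 12 entries of T, so T = [2, 3] ⊗ [0, 1] ⊗ [-3, 0, 0] and rank(T) ≤ 1.
These bounds meet, so rank(T) = 1.

1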